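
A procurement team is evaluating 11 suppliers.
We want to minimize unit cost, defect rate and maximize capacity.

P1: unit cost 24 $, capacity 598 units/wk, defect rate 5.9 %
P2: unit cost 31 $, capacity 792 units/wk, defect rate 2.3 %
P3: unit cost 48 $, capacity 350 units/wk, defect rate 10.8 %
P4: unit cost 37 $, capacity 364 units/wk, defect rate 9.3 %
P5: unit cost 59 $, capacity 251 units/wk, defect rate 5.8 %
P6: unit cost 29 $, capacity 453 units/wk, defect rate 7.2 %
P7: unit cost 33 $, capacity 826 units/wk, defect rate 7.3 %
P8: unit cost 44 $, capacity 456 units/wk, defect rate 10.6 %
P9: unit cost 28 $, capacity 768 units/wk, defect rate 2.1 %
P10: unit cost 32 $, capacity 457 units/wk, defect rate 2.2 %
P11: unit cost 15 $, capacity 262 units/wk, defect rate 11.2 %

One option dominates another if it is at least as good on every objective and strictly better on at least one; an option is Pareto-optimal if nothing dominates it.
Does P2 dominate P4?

Yes

P2 vs P4: unit cost 31≤37, capacity 792≥364, defect rate 2.3≤9.3 — P2 is at least as good on every objective with at least one strict improvement.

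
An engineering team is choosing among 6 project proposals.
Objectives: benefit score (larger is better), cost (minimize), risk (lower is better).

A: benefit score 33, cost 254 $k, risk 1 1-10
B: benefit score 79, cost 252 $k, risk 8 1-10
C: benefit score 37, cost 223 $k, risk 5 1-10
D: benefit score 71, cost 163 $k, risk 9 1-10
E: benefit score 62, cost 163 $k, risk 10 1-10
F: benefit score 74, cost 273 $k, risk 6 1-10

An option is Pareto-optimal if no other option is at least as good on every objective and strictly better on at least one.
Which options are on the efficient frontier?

A, B, C, D, F

A: not dominated (best risk).
B: not dominated (best benefit score).
C: not dominated.
D: not dominated.
E: dominated by D (benefit score 71≥62, cost 163≤163, risk 9≤10).
F: not dominated.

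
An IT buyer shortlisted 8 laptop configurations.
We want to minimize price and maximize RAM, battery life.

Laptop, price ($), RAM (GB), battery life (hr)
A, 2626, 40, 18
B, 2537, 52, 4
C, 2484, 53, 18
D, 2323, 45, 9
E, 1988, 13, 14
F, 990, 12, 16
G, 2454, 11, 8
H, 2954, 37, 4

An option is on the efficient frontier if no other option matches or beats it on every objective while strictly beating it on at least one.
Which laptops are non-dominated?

C, D, E, F

A: dominated by C (price 2484≤2626, RAM 53≥40, battery life 18≥18).
B: dominated by C (price 2484≤2537, RAM 53≥52, battery life 18≥4).
C: not dominated (best RAM).
D: not dominated.
E: not dominated.
F: not dominated (best price).
G: dominated by D (price 2323≤2454, RAM 45≥11, battery life 9≥8).
H: dominated by A (price 2626≤2954, RAM 40≥37, battery life 18≥4).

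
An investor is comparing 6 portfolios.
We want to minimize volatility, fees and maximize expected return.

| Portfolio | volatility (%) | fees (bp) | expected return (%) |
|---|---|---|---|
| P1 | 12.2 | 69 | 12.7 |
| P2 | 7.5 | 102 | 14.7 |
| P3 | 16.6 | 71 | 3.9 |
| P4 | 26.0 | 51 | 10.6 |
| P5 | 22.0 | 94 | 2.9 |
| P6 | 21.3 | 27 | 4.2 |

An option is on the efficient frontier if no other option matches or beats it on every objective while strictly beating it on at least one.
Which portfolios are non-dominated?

P1, P2, P4, P6

P1: not dominated.
P2: not dominated (best volatility).
P3: dominated by P1 (volatility 12.2≤16.6, fees 69≤71, expected return 12.7≥3.9).
P4: not dominated.
P5: dominated by P1 (volatility 12.2≤22.0, fees 69≤94, expected return 12.7≥2.9).
P6: not dominated (best fees).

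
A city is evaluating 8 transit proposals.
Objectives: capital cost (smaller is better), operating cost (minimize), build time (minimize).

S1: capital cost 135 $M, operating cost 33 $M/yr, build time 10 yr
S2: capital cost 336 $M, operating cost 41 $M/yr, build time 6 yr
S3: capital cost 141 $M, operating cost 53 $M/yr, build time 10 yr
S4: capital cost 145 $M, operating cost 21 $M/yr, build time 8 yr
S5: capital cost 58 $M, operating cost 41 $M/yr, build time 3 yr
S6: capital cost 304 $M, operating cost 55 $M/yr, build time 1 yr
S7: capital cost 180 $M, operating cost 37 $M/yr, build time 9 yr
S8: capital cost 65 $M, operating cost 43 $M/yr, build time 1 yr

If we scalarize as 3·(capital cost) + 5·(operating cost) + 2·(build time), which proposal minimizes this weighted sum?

S1: 3·135 + 5·33 + 2·10 = 590
S2: 3·336 + 5·41 + 2·6 = 1225
S3: 3·141 + 5·53 + 2·10 = 708
S4: 3·145 + 5·21 + 2·8 = 556
S5: 3·58 + 5·41 + 2·3 = 385
S6: 3·304 + 5·55 + 2·1 = 1189
S7: 3·180 + 5·37 + 2·9 = 743
S8: 3·65 + 5·43 + 2·1 = 412
Lowest: S5 at 385.

S5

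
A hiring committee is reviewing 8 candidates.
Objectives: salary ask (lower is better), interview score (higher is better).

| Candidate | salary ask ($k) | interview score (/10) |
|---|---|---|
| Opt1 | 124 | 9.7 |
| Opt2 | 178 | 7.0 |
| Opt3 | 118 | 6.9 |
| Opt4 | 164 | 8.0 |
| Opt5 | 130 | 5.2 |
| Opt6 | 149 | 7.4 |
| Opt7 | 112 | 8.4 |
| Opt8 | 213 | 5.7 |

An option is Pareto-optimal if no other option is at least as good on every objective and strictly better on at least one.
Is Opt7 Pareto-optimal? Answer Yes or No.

Opt1: worse on salary ask (124 vs 112).
Opt2: worse on salary ask (178 vs 112).
Opt3: worse on salary ask (118 vs 112).
Opt4: worse on salary ask (164 vs 112).
Opt5: worse on salary ask (130 vs 112).
Opt6: worse on salary ask (149 vs 112).
Opt8: worse on salary ask (213 vs 112).
No option is at least as good as Opt7 on every objective and strictly better on one.

Yes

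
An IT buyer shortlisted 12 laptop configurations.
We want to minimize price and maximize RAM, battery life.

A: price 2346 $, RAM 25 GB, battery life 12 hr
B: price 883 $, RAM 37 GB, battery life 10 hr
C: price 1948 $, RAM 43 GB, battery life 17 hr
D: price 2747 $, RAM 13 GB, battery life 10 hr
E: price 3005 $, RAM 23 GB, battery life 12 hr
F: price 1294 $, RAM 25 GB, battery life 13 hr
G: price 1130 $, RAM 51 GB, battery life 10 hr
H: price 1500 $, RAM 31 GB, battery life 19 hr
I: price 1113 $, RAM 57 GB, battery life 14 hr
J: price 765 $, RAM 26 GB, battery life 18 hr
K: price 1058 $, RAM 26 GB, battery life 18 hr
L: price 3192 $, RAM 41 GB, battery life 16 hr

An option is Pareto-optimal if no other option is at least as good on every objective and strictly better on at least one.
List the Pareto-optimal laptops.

B, C, H, I, J

A: dominated by C (price 1948≤2346, RAM 43≥25, battery life 17≥12).
B: not dominated.
C: not dominated.
D: dominated by A (price 2346≤2747, RAM 25≥13, battery life 12≥10).
E: dominated by A (price 2346≤3005, RAM 25≥23, battery life 12≥12).
F: dominated by I (price 1113≤1294, RAM 57≥25, battery life 14≥13).
G: dominated by I (price 1113≤1130, RAM 57≥51, battery life 14≥10).
H: not dominated (best battery life).
I: not dominated (best RAM).
J: not dominated (best price).
K: dominated by J (price 765≤1058, RAM 26≥26, battery life 18≥18).
L: dominated by C (price 1948≤3192, RAM 43≥41, battery life 17≥16).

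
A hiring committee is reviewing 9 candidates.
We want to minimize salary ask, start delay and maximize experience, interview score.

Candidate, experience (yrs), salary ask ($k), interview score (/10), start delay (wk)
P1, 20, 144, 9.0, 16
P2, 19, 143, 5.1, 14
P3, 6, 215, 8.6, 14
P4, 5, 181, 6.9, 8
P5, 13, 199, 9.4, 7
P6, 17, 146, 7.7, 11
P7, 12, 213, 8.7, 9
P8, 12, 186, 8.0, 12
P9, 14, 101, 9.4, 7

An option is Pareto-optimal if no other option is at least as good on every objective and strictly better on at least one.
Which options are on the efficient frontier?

P1, P2, P6, P9

P1: not dominated (best experience).
P2: not dominated.
P3: dominated by P5 (experience 13≥6, salary ask 199≤215, interview score 9.4≥8.6, start delay 7≤14).
P4: dominated by P9 (experience 14≥5, salary ask 101≤181, interview score 9.4≥6.9, start delay 7≤8).
P5: dominated by P9 (experience 14≥13, salary ask 101≤199, interview score 9.4≥9.4, start delay 7≤7).
P6: not dominated.
P7: dominated by P5 (experience 13≥12, salary ask 199≤213, interview score 9.4≥8.7, start delay 7≤9).
P8: dominated by P9 (experience 14≥12, salary ask 101≤186, interview score 9.4≥8.0, start delay 7≤12).
P9: not dominated (best salary ask).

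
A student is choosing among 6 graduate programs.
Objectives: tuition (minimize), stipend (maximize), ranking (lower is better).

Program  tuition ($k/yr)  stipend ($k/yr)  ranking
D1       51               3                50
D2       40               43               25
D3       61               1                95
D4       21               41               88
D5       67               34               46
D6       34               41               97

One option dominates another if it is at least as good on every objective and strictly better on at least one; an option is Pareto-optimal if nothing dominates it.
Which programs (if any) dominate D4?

D1: worse on tuition (51 vs 21).
D2: worse on tuition (40 vs 21).
D3: worse on tuition (61 vs 21).
D5: worse on tuition (67 vs 21).
D6: worse on tuition (34 vs 21).
No option dominates D4.

none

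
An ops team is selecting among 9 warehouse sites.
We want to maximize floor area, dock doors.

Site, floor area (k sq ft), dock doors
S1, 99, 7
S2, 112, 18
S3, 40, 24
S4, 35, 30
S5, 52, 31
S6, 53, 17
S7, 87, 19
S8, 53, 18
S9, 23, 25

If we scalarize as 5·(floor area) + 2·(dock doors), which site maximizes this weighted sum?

S2

S1: 5·99 + 2·7 = 509
S2: 5·112 + 2·18 = 596
S3: 5·40 + 2·24 = 248
S4: 5·35 + 2·30 = 235
S5: 5·52 + 2·31 = 322
S6: 5·53 + 2·17 = 299
S7: 5·87 + 2·19 = 473
S8: 5·53 + 2·18 = 301
S9: 5·23 + 2·25 = 165
Highest: S2 at 596.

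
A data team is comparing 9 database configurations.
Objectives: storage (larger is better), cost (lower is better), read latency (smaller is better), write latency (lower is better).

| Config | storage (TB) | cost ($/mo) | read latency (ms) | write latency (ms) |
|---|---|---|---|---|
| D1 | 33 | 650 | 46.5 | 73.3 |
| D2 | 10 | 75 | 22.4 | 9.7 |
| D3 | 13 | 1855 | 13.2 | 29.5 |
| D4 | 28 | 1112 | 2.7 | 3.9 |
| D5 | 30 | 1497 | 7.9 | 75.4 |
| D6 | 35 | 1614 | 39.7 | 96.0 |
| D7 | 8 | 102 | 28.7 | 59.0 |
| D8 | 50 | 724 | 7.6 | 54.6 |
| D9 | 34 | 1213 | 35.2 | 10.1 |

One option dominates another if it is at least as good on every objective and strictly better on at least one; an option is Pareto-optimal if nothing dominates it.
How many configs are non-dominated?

D1: not dominated.
D2: not dominated (best cost).
D3: dominated by D4 (storage 28≥13, cost 1112≤1855, read latency 2.7≤13.2, write latency 3.9≤29.5).
D4: not dominated (best read latency).
D5: dominated by D8 (storage 50≥30, cost 724≤1497, read latency 7.6≤7.9, write latency 54.6≤75.4).
D6: dominated by D8 (storage 50≥35, cost 724≤1614, read latency 7.6≤39.7, write latency 54.6≤96.0).
D7: dominated by D2 (storage 10≥8, cost 75≤102, read latency 22.4≤28.7, write latency 9.7≤59.0).
D8: not dominated (best storage).
D9: not dominated.
Pareto-optimal: D1, D2, D4, D8, D9 → 5.

5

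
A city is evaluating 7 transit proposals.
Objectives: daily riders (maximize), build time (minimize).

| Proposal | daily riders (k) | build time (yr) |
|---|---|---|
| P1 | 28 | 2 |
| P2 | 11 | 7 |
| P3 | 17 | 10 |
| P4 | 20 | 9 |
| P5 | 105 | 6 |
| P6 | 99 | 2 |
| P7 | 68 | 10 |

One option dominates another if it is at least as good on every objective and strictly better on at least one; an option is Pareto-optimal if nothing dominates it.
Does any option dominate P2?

P1 vs P2: daily riders 28≥11, build time 2≤7 — P1 is at least as good on every objective and strictly better on at least one, so P1 dominates P2.

Yes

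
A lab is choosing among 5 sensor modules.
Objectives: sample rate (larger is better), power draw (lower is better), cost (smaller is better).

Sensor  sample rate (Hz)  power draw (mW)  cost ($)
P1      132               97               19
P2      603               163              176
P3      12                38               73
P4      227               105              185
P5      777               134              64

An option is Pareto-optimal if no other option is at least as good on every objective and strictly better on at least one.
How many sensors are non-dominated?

4

P1: not dominated (best cost).
P2: dominated by P5 (sample rate 777≥603, power draw 134≤163, cost 64≤176).
P3: not dominated (best power draw).
P4: not dominated.
P5: not dominated (best sample rate).
Pareto-optimal: P1, P3, P4, P5 → 4.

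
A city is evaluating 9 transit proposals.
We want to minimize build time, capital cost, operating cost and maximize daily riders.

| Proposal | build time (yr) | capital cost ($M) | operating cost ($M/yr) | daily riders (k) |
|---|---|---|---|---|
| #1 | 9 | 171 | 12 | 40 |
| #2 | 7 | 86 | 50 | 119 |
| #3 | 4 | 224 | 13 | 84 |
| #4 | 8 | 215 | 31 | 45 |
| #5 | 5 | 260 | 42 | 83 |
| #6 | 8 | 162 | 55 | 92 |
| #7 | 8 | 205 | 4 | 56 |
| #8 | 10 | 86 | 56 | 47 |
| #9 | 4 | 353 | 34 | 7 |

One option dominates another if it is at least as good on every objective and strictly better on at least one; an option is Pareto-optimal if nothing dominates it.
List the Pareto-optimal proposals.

#1: not dominated.
#2: not dominated (best daily riders).
#3: not dominated.
#4: dominated by #7 (build time 8≤8, capital cost 205≤215, operating cost 4≤31, daily riders 56≥45).
#5: dominated by #3 (build time 4≤5, capital cost 224≤260, operating cost 13≤42, daily riders 84≥83).
#6: dominated by #2 (build time 7≤8, capital cost 86≤162, operating cost 50≤55, daily riders 119≥92).
#7: not dominated (best operating cost).
#8: dominated by #2 (build time 7≤10, capital cost 86≤86, operating cost 50≤56, daily riders 119≥47).
#9: dominated by #3 (build time 4≤4, capital cost 224≤353, operating cost 13≤34, daily riders 84≥7).

#1, #2, #3, #7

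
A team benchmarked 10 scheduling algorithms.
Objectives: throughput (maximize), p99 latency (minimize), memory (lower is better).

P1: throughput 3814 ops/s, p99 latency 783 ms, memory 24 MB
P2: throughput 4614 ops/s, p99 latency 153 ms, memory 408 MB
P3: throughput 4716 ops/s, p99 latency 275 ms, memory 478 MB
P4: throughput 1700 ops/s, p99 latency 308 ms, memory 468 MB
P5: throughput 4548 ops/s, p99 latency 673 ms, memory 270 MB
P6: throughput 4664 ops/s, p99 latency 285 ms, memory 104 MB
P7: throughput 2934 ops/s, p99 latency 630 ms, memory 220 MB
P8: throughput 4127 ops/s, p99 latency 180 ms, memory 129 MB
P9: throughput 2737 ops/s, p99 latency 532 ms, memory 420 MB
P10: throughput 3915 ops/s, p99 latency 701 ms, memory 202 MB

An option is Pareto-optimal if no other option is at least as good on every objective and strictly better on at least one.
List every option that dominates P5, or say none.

P6

P6: throughput 4664≥4548, p99 latency 285≤673, memory 104≤270 — dominates P5.
Others (P1, P2, P3, P4, P7, P8, P9, P10) are each worse than P5 on at least one objective.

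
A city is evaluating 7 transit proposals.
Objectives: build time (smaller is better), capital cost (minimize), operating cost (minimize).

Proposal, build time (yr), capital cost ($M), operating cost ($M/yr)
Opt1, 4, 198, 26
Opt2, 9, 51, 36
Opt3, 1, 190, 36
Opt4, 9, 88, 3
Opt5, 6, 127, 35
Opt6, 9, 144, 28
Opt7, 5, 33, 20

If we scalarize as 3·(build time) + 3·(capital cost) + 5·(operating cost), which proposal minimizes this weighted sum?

Opt7

Opt1: 3·4 + 3·198 + 5·26 = 736
Opt2: 3·9 + 3·51 + 5·36 = 360
Opt3: 3·1 + 3·190 + 5·36 = 753
Opt4: 3·9 + 3·88 + 5·3 = 306
Opt5: 3·6 + 3·127 + 5·35 = 574
Opt6: 3·9 + 3·144 + 5·28 = 599
Opt7: 3·5 + 3·33 + 5·20 = 214
Lowest: Opt7 at 214.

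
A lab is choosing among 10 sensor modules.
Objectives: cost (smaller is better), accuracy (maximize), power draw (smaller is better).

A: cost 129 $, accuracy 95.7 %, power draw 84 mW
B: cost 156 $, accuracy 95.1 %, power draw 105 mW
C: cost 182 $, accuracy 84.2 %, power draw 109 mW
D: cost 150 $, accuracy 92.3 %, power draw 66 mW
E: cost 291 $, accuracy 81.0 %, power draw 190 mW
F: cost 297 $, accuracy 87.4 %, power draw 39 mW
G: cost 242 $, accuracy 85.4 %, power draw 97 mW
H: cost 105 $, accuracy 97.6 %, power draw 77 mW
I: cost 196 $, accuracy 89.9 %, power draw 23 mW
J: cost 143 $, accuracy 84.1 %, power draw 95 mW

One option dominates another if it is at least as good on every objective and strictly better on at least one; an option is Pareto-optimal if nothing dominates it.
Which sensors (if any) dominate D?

A: worse on power draw (84 vs 66).
B: worse on cost (156 vs 150).
C: worse on cost (182 vs 150).
E: worse on cost (291 vs 150).
F: worse on cost (297 vs 150).
G: worse on cost (242 vs 150).
H: worse on power draw (77 vs 66).
I: worse on cost (196 vs 150).
J: worse on accuracy (84.1 vs 92.3).
No option dominates D.

none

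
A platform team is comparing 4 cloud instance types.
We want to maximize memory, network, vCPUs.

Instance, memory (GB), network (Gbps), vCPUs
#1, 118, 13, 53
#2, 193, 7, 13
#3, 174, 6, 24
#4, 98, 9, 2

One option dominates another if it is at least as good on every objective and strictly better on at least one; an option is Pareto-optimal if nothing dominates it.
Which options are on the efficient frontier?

#1, #2, #3

#1: not dominated (best network).
#2: not dominated (best memory).
#3: not dominated.
#4: dominated by #1 (memory 118≥98, network 13≥9, vCPUs 53≥2).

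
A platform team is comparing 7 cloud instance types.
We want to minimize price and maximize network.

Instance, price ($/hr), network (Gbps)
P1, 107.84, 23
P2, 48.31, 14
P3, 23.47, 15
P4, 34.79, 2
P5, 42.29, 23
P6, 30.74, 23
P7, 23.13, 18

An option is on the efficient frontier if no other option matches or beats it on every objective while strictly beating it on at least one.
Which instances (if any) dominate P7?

none

P1: worse on price (107.84 vs 23.13).
P2: worse on price (48.31 vs 23.13).
P3: worse on price (23.47 vs 23.13).
P4: worse on price (34.79 vs 23.13).
P5: worse on price (42.29 vs 23.13).
P6: worse on price (30.74 vs 23.13).
No option dominates P7.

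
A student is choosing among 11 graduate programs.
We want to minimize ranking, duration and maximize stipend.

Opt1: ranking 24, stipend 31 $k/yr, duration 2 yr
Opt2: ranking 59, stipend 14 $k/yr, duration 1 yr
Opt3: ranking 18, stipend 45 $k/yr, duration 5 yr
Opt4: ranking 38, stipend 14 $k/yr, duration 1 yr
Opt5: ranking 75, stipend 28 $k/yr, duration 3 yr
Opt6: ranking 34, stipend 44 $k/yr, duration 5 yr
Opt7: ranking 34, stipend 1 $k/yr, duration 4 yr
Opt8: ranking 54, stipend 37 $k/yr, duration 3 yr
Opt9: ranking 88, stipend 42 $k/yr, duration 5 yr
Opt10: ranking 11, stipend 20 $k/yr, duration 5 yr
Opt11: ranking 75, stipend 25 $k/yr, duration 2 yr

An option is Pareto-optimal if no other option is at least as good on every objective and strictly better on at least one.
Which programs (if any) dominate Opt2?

Opt4

Opt4: ranking 38≤59, stipend 14≥14, duration 1≤1 — dominates Opt2.
Others (Opt1, Opt3, Opt5, Opt6, Opt7, Opt8, Opt9, Opt10, Opt11) are each worse than Opt2 on at least one objective.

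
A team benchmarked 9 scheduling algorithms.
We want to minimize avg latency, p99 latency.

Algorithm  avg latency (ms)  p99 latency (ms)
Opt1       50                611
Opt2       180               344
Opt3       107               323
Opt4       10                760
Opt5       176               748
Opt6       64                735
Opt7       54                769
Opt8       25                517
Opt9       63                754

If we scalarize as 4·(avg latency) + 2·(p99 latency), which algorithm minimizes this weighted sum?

Opt3

Opt1: 4·50 + 2·611 = 1422
Opt2: 4·180 + 2·344 = 1408
Opt3: 4·107 + 2·323 = 1074
Opt4: 4·10 + 2·760 = 1560
Opt5: 4·176 + 2·748 = 2200
Opt6: 4·64 + 2·735 = 1726
Opt7: 4·54 + 2·769 = 1754
Opt8: 4·25 + 2·517 = 1134
Opt9: 4·63 + 2·754 = 1760
Lowest: Opt3 at 1074.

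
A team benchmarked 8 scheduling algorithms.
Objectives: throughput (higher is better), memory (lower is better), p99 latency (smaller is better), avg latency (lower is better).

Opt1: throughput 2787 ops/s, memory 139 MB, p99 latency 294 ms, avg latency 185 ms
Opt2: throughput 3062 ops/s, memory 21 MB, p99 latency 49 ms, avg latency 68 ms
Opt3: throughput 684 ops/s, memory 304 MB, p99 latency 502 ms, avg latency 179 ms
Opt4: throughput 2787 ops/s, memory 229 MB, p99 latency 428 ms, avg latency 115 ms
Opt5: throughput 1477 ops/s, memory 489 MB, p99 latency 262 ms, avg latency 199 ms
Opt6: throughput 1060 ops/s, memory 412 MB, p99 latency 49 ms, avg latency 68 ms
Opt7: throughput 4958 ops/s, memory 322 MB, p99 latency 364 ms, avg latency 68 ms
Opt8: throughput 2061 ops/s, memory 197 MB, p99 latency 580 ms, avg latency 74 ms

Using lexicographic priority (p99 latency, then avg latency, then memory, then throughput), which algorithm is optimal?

First minimize p99 latency: best is 49, kept {Opt2, Opt6}.
Then minimize avg latency: best is 68, kept {Opt2, Opt6}.
Then minimize memory: best is 21, kept {Opt2}.

Opt2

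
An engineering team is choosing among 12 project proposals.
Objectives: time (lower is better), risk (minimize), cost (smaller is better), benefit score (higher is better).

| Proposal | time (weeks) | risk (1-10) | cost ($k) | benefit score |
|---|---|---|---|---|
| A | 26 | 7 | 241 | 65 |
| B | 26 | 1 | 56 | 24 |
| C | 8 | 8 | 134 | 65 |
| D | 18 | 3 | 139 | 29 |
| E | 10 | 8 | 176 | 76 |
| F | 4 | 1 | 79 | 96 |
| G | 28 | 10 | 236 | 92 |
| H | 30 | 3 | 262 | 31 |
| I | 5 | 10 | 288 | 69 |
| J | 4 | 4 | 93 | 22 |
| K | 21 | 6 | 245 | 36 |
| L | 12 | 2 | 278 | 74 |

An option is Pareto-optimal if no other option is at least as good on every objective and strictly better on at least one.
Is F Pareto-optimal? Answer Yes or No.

Yes

A: worse on time (26 vs 4).
B: worse on time (26 vs 4).
C: worse on time (8 vs 4).
D: worse on time (18 vs 4).
E: worse on time (10 vs 4).
G: worse on time (28 vs 4).
H: worse on time (30 vs 4).
I: worse on time (5 vs 4).
J: worse on risk (4 vs 1).
K: worse on time (21 vs 4).
L: worse on time (12 vs 4).
No option is at least as good as F on every objective and strictly better on one.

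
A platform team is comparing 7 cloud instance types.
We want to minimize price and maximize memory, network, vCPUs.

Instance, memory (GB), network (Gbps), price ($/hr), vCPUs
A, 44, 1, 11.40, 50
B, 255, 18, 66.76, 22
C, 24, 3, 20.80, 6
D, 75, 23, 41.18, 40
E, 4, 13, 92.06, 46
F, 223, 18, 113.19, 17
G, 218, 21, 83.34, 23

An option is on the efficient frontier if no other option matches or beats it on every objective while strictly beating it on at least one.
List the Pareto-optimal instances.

A: not dominated (best price).
B: not dominated (best memory).
C: not dominated.
D: not dominated (best network).
E: not dominated.
F: dominated by B (memory 255≥223, network 18≥18, price 66.76≤113.19, vCPUs 22≥17).
G: not dominated.

A, B, C, D, E, G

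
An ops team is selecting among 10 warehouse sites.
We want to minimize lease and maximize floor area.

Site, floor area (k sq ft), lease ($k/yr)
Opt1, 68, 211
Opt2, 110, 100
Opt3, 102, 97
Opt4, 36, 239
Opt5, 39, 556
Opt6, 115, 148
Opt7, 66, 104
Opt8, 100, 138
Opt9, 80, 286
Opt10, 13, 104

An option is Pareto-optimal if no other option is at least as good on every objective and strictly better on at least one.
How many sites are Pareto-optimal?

Opt1: dominated by Opt2 (floor area 110≥68, lease 100≤211).
Opt2: not dominated.
Opt3: not dominated (best lease).
Opt4: dominated by Opt1 (floor area 68≥36, lease 211≤239).
Opt5: dominated by Opt1 (floor area 68≥39, lease 211≤556).
Opt6: not dominated (best floor area).
Opt7: dominated by Opt2 (floor area 110≥66, lease 100≤104).
Opt8: dominated by Opt2 (floor area 110≥100, lease 100≤138).
Opt9: dominated by Opt2 (floor area 110≥80, lease 100≤286).
Opt10: dominated by Opt2 (floor area 110≥13, lease 100≤104).
Pareto-optimal: Opt2, Opt3, Opt6 → 3.

3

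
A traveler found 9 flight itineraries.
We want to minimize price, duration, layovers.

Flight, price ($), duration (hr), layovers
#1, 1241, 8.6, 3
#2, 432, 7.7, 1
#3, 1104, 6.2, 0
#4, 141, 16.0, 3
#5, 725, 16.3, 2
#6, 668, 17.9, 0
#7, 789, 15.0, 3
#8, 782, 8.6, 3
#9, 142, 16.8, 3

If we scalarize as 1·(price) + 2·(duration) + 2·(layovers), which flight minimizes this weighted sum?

#1: 1·1241 + 2·8.6 + 2·3 = 1264.2
#2: 1·432 + 2·7.7 + 2·1 = 449.4
#3: 1·1104 + 2·6.2 + 2·0 = 1116.4
#4: 1·141 + 2·16.0 + 2·3 = 179.0
#5: 1·725 + 2·16.3 + 2·2 = 761.6
#6: 1·668 + 2·17.9 + 2·0 = 703.8
#7: 1·789 + 2·15.0 + 2·3 = 825.0
#8: 1·782 + 2·8.6 + 2·3 = 805.2
#9: 1·142 + 2·16.8 + 2·3 = 181.6
Lowest: #4 at 179.0.

#4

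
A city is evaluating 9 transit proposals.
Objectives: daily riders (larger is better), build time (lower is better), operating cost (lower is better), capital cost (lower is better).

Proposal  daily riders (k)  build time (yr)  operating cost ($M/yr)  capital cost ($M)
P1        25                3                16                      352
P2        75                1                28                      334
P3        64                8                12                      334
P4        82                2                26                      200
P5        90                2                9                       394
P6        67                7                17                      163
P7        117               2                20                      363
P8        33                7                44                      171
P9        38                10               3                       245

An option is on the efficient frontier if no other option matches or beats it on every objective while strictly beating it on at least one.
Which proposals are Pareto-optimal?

P1, P2, P3, P4, P5, P6, P7, P9

P1: not dominated.
P2: not dominated (best build time).
P3: not dominated.
P4: not dominated.
P5: not dominated.
P6: not dominated (best capital cost).
P7: not dominated (best daily riders).
P8: dominated by P6 (daily riders 67≥33, build time 7≤7, operating cost 17≤44, capital cost 163≤171).
P9: not dominated (best operating cost).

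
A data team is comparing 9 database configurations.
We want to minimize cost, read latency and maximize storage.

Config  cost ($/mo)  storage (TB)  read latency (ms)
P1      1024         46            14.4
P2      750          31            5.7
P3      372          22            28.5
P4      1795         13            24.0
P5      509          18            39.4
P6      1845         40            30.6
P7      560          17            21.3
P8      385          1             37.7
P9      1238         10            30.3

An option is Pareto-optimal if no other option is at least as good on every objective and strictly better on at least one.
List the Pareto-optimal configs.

P1, P2, P3, P7

P1: not dominated (best storage).
P2: not dominated (best read latency).
P3: not dominated (best cost).
P4: dominated by P1 (cost 1024≤1795, storage 46≥13, read latency 14.4≤24.0).
P5: dominated by P3 (cost 372≤509, storage 22≥18, read latency 28.5≤39.4).
P6: dominated by P1 (cost 1024≤1845, storage 46≥40, read latency 14.4≤30.6).
P7: not dominated.
P8: dominated by P3 (cost 372≤385, storage 22≥1, read latency 28.5≤37.7).
P9: dominated by P1 (cost 1024≤1238, storage 46≥10, read latency 14.4≤30.3).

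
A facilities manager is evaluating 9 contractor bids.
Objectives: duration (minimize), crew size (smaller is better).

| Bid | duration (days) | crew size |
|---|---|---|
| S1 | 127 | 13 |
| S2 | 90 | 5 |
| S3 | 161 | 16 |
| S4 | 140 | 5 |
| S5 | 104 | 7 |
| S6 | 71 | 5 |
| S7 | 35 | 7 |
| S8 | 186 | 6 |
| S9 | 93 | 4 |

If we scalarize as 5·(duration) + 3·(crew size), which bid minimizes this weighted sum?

S7

S1: 5·127 + 3·13 = 674
S2: 5·90 + 3·5 = 465
S3: 5·161 + 3·16 = 853
S4: 5·140 + 3·5 = 715
S5: 5·104 + 3·7 = 541
S6: 5·71 + 3·5 = 370
S7: 5·35 + 3·7 = 196
S8: 5·186 + 3·6 = 948
S9: 5·93 + 3·4 = 477
Lowest: S7 at 196.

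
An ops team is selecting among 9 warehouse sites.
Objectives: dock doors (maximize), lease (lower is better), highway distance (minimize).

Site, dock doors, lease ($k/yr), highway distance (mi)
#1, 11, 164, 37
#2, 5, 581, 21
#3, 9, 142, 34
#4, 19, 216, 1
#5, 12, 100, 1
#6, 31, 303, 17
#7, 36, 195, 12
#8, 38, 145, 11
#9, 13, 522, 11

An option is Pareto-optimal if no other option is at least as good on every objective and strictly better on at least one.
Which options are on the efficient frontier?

#1: dominated by #5 (dock doors 12≥11, lease 100≤164, highway distance 1≤37).
#2: dominated by #4 (dock doors 19≥5, lease 216≤581, highway distance 1≤21).
#3: dominated by #5 (dock doors 12≥9, lease 100≤142, highway distance 1≤34).
#4: not dominated.
#5: not dominated (best lease).
#6: dominated by #7 (dock doors 36≥31, lease 195≤303, highway distance 12≤17).
#7: dominated by #8 (dock doors 38≥36, lease 145≤195, highway distance 11≤12).
#8: not dominated (best dock doors).
#9: dominated by #4 (dock doors 19≥13, lease 216≤522, highway distance 1≤11).

#4, #5, #8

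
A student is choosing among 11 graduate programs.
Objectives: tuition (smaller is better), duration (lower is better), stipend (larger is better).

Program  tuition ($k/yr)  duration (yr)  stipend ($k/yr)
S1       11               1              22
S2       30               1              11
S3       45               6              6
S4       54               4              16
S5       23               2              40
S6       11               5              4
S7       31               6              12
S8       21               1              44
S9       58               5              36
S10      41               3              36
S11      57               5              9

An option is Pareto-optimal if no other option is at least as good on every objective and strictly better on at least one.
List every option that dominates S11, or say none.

S1: tuition 11≤57, duration 1≤5, stipend 22≥9 — dominates S11.
S2: tuition 30≤57, duration 1≤5, stipend 11≥9 — dominates S11.
S4: tuition 54≤57, duration 4≤5, stipend 16≥9 — dominates S11.
S5: tuition 23≤57, duration 2≤5, stipend 40≥9 — dominates S11.
S8: tuition 21≤57, duration 1≤5, stipend 44≥9 — dominates S11.
S10: tuition 41≤57, duration 3≤5, stipend 36≥9 — dominates S11.
Others (S3, S6, S7, S9) are each worse than S11 on at least one objective.

S1, S2, S4, S5, S8, S10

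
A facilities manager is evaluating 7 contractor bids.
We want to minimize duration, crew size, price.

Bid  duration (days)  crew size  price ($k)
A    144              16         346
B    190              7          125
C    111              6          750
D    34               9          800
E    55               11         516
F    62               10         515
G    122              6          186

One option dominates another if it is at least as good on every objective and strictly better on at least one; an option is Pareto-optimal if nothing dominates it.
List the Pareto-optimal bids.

B, C, D, E, F, G

A: dominated by G (duration 122≤144, crew size 6≤16, price 186≤346).
B: not dominated (best price).
C: not dominated.
D: not dominated (best duration).
E: not dominated.
F: not dominated.
G: not dominated.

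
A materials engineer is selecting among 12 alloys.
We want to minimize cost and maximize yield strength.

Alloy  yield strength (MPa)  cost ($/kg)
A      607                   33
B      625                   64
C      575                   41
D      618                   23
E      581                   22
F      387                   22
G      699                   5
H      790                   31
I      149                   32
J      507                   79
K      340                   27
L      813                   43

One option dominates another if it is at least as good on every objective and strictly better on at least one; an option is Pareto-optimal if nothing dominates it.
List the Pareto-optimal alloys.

A: dominated by D (yield strength 618≥607, cost 23≤33).
B: dominated by G (yield strength 699≥625, cost 5≤64).
C: dominated by A (yield strength 607≥575, cost 33≤41).
D: dominated by G (yield strength 699≥618, cost 5≤23).
E: dominated by G (yield strength 699≥581, cost 5≤22).
F: dominated by E (yield strength 581≥387, cost 22≤22).
G: not dominated (best cost).
H: not dominated.
I: dominated by D (yield strength 618≥149, cost 23≤32).
J: dominated by A (yield strength 607≥507, cost 33≤79).
K: dominated by D (yield strength 618≥340, cost 23≤27).
L: not dominated (best yield strength).

G, H, L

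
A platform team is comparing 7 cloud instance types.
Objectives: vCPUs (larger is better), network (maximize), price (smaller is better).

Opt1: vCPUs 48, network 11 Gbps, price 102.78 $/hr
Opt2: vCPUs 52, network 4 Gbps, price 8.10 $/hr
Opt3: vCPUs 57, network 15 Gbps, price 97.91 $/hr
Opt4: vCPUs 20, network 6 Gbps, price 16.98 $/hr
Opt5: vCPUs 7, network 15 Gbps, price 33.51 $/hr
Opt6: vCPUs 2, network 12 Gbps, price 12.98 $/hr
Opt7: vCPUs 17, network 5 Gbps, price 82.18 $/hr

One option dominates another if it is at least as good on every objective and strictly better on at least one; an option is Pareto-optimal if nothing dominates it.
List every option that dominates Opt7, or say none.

Opt4: vCPUs 20≥17, network 6≥5, price 16.98≤82.18 — dominates Opt7.
Others (Opt1, Opt2, Opt3, Opt5, Opt6) are each worse than Opt7 on at least one objective.

Opt4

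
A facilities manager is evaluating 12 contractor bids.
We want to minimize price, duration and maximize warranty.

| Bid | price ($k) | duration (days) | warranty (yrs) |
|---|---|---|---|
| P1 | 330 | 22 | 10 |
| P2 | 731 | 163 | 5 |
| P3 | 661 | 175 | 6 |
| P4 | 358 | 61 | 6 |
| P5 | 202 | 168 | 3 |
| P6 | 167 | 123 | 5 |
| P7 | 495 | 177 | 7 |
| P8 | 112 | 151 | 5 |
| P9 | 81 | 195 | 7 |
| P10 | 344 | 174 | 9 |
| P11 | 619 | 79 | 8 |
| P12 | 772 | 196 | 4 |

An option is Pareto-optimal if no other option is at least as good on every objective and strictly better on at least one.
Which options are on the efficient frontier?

P1: not dominated (best duration).
P2: dominated by P1 (price 330≤731, duration 22≤163, warranty 10≥5).
P3: dominated by P1 (price 330≤661, duration 22≤175, warranty 10≥6).
P4: dominated by P1 (price 330≤358, duration 22≤61, warranty 10≥6).
P5: dominated by P6 (price 167≤202, duration 123≤168, warranty 5≥3).
P6: not dominated.
P7: dominated by P1 (price 330≤495, duration 22≤177, warranty 10≥7).
P8: not dominated.
P9: not dominated (best price).
P10: dominated by P1 (price 330≤344, duration 22≤174, warranty 10≥9).
P11: dominated by P1 (price 330≤619, duration 22≤79, warranty 10≥8).
P12: dominated by P1 (price 330≤772, duration 22≤196, warranty 10≥4).

P1, P6, P8, P9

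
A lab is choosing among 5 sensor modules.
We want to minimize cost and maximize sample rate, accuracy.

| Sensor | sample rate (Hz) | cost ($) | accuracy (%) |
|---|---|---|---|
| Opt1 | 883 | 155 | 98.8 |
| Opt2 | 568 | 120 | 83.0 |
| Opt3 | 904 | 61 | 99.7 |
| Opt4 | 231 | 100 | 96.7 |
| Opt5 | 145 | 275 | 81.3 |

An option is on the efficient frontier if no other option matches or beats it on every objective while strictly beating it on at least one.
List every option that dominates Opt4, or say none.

Opt3

Opt3: sample rate 904≥231, cost 61≤100, accuracy 99.7≥96.7 — dominates Opt4.
Others (Opt1, Opt2, Opt5) are each worse than Opt4 on at least one objective.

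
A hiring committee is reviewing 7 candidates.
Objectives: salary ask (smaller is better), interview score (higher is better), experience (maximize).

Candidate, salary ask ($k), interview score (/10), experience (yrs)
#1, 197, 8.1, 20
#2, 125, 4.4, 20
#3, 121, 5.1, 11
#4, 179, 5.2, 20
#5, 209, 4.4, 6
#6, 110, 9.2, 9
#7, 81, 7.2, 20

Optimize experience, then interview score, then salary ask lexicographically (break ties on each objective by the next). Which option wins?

First maximize experience: best is 20, kept {#1, #2, #4, #7}.
Then maximize interview score: best is 8.1, kept {#1}.

#1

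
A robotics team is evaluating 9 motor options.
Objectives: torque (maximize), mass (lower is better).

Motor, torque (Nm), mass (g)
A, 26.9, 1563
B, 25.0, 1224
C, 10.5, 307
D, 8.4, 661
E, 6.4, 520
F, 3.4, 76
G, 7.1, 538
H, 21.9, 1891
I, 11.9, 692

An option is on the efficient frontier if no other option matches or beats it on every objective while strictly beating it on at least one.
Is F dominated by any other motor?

A: worse on mass (1563 vs 76).
B: worse on mass (1224 vs 76).
C: worse on mass (307 vs 76).
D: worse on mass (661 vs 76).
E: worse on mass (520 vs 76).
G: worse on mass (538 vs 76).
H: worse on mass (1891 vs 76).
I: worse on mass (692 vs 76).
No option is at least as good as F on every objective and strictly better on one.

No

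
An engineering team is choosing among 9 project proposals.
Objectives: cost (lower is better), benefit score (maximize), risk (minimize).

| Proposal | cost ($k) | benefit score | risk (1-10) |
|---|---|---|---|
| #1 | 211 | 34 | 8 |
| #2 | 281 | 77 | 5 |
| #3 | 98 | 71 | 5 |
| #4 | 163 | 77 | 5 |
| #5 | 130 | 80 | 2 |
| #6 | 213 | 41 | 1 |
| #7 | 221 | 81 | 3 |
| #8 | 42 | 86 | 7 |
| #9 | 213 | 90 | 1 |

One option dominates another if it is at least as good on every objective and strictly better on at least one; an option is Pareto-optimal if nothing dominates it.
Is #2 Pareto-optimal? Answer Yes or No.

No

#4 vs #2: cost 163≤281, benefit score 77≥77, risk 5≤5 — #4 is at least as good on every objective and strictly better on at least one, so #4 dominates #2.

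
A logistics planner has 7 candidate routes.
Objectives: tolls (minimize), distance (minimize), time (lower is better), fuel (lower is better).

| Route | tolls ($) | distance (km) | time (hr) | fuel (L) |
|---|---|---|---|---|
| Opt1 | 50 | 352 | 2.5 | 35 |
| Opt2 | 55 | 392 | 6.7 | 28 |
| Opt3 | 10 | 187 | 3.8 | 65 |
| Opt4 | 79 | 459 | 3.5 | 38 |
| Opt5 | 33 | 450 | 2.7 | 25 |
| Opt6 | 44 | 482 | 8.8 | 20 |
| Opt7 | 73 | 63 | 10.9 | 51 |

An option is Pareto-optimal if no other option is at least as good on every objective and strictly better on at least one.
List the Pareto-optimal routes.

Opt1, Opt2, Opt3, Opt5, Opt6, Opt7

Opt1: not dominated (best time).
Opt2: not dominated.
Opt3: not dominated (best tolls).
Opt4: dominated by Opt1 (tolls 50≤79, distance 352≤459, time 2.5≤3.5, fuel 35≤38).
Opt5: not dominated.
Opt6: not dominated (best fuel).
Opt7: not dominated (best distance).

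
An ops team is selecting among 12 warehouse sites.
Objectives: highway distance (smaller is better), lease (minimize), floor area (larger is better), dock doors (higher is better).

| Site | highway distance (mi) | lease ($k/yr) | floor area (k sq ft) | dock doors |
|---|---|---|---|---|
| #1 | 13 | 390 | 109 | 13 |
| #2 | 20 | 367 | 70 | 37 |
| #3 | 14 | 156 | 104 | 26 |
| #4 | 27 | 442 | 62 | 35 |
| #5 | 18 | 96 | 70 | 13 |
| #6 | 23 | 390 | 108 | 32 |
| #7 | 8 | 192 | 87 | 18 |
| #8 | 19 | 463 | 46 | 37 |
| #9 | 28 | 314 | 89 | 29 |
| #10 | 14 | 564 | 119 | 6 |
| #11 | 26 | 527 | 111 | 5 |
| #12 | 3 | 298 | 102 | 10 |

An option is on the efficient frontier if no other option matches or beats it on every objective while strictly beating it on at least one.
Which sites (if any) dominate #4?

#2

#2: highway distance 20≤27, lease 367≤442, floor area 70≥62, dock doors 37≥35 — dominates #4.
Others (#1, #3, #5, #6, #7, #8, #9, #10, #11, #12) are each worse than #4 on at least one objective.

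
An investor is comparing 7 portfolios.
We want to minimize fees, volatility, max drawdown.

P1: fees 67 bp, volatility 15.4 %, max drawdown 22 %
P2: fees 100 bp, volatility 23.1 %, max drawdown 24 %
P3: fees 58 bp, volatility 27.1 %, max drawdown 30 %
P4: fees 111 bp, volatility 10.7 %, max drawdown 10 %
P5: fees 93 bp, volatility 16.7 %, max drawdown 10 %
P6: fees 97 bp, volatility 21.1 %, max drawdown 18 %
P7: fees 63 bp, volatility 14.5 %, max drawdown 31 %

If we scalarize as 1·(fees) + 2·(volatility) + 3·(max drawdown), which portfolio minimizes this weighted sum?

P1: 1·67 + 2·15.4 + 3·22 = 163.8
P2: 1·100 + 2·23.1 + 3·24 = 218.2
P3: 1·58 + 2·27.1 + 3·30 = 202.2
P4: 1·111 + 2·10.7 + 3·10 = 162.4
P5: 1·93 + 2·16.7 + 3·10 = 156.4
P6: 1·97 + 2·21.1 + 3·18 = 193.2
P7: 1·63 + 2·14.5 + 3·31 = 185.0
Lowest: P5 at 156.4.

P5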